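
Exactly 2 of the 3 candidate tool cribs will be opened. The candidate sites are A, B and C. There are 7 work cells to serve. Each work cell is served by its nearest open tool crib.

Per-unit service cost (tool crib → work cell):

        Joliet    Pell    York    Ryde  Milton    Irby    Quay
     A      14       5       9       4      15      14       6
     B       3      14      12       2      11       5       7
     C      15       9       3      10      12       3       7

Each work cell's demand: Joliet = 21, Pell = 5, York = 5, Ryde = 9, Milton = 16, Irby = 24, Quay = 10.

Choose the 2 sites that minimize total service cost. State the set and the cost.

With exactly 2 open, each work cell uses its cheapest among the chosen.
{B, C}: Joliet→B 3·21=63, Pell→C 9·5=45, York→C 3·5=15, Ryde→B 2·9=18, Milton→B 11·16=176, Irby→C 3·24=72, Quay→B 7·10=70. Service cost 459.
{A, B}: service cost 507
{A, C}: service cost 694
Among all 3 size-2 choices, {B, C} is lowest.

Choose B and C; total service cost 459.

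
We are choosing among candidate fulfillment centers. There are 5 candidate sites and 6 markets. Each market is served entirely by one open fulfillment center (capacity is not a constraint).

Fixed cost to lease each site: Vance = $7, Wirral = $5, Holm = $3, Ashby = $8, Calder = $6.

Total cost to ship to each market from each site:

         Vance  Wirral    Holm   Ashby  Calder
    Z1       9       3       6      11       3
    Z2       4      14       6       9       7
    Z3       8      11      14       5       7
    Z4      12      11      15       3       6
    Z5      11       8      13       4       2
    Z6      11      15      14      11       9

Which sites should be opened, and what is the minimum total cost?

For any fixed open set, each market goes to its cheapest open site; total = fixed + service.
{Calder}: Z1→Calder 3, Z2→Calder 7, Z3→Calder 7, Z4→Calder 6, Z5→Calder 2, Z6→Calder 9. Service 34; fixed 6; total 40.
{Holm, Calder}: service 33 + fixed 9 = 42
{Ashby, Calder}: Z1→Calder 3, Z2→Calder 7, Z3→Ashby 5, Z4→Ashby 3, Z5→Calder 2, Z6→Calder 9. Service 29; fixed 14; total 43.
{Vance, Wirral, Holm, Ashby, Calder}: service 26 + fixed 29 = 55
No other subset beats 40.

Open Calder only; minimum total cost 40.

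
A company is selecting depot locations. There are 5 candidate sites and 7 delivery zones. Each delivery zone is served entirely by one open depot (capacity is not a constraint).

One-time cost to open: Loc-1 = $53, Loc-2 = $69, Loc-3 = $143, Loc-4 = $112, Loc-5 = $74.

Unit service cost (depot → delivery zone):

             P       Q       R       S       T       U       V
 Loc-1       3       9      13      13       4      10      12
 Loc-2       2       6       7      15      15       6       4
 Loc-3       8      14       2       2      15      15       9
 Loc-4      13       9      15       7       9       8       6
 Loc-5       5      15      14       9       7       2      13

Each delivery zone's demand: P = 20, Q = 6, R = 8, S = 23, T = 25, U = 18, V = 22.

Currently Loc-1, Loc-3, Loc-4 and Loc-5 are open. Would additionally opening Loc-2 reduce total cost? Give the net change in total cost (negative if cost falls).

Yes — net change −13 (cost falls by 13).

Current service cost with {Loc-1, Loc-3, Loc-4, Loc-5}: 444.
Adding Loc-2: each delivery zone re-picks its cheapest; new service cost 362, saving 82.
Extra fixed cost: 69. Net change = 69 − 82 = -13.
(Totals: 826 → 813.)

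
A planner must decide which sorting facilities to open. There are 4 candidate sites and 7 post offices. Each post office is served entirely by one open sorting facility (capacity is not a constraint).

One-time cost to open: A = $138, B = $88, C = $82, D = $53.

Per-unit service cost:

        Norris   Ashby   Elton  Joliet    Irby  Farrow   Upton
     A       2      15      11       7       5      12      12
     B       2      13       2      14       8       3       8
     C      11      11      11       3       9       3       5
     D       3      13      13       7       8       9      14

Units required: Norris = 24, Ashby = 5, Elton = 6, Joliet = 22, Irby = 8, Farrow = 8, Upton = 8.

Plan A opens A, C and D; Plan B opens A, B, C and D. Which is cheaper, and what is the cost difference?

Plan A is cheaper by 34.

Plan A: {A, C, D}: Norris→A 2·24=48, Ashby→C 11·5=55, Elton→A 11·6=66, Joliet→C 3·22=66, Irby→A 5·8=40, Farrow→C 3·8=24, Upton→C 5·8=40. Service 339; fixed 273; total 612.
Plan B: {A, B, C, D}: Norris→A 2·24=48, Ashby→C 11·5=55, Elton→B 2·6=12, Joliet→C 3·22=66, Irby→A 5·8=40, Farrow→B 3·8=24, Upton→C 5·8=40. Service 285; fixed 361; total 646.
Difference: |612 − 646| = 34.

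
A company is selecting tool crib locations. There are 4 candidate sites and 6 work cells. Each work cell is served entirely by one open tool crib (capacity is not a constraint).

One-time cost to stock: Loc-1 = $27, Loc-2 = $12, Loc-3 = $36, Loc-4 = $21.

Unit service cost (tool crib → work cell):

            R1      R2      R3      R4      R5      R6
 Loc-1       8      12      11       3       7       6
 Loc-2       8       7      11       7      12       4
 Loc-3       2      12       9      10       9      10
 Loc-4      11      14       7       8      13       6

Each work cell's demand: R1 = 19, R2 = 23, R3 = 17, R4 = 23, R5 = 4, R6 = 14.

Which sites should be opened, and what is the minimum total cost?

For any fixed open set, each work cell goes to its cheapest open site; total = fixed + service.
{Loc-1, Loc-2, Loc-3, Loc-4}: R1→Loc-3 2·19=38, R2→Loc-2 7·23=161, R3→Loc-4 7·17=119, R4→Loc-1 3·23=69, R5→Loc-1 7·4=28, R6→Loc-2 4·14=56. Service 471; fixed 96; total 567.
{Loc-1, Loc-2, Loc-3}: service 505 + fixed 75 = 580
{Loc-2, Loc-3, Loc-4}: service 571 + fixed 69 = 640
{Loc-2}: R1→Loc-2 8·19=152, R2→Loc-2 7·23=161, R3→Loc-2 11·17=187, R4→Loc-2 7·23=161, R5→Loc-2 12·4=48, R6→Loc-2 4·14=56. Service 765; fixed 12; total 777.
No other subset beats 567.

Open Loc-1, Loc-2, Loc-3 and Loc-4; minimum total cost 567.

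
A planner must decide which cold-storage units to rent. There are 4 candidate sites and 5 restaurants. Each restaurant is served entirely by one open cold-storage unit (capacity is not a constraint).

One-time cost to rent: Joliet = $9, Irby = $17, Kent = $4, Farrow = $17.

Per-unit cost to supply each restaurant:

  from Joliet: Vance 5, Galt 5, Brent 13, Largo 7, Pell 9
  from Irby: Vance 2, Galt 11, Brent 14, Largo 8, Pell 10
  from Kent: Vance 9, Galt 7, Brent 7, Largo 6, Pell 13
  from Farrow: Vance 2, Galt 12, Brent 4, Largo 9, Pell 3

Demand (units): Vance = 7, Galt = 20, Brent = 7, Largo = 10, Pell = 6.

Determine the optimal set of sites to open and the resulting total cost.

For any fixed open set, each restaurant goes to its cheapest open site; total = fixed + service.
{Joliet, Kent, Farrow}: Vance→Farrow 2·7=14, Galt→Joliet 5·20=100, Brent→Farrow 4·7=28, Largo→Kent 6·10=60, Pell→Farrow 3·6=18. Service 220; fixed 30; total 250.
{Joliet, Farrow}: Vance→Farrow 2·7=14, Galt→Joliet 5·20=100, Brent→Farrow 4·7=28, Largo→Joliet 7·10=70, Pell→Farrow 3·6=18. Service 230; fixed 26; total 256.
{Joliet, Irby, Kent, Farrow}: service 220 + fixed 47 = 267
{Kent}: service 390 + fixed 4 = 394
(All 15 nonempty subsets were checked; Joliet, Kent and Farrow is lowest.)

Open Joliet, Kent and Farrow; minimum total cost 250.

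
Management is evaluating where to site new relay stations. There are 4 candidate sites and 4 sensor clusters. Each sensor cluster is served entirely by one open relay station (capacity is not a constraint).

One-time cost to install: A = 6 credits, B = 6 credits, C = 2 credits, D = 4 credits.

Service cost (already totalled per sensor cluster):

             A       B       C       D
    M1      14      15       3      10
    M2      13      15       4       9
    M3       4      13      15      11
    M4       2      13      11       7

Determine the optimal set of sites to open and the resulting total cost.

Open A and C; minimum total cost 21.

For any fixed open set, each sensor cluster goes to its cheapest open site; total = fixed + service.
{A, C}: M1→C 3, M2→C 4, M3→A 4, M4→A 2. Service 13; fixed 8; total 21.
{A, C, D}: M1→C 3, M2→C 4, M3→A 4, M4→A 2. Service 13; fixed 12; total 25.
{A, B, C}: service 13 + fixed 14 = 27
{A, B, C, D}: service 13 + fixed 18 = 31
(All 15 nonempty subsets were checked; A and C is lowest.)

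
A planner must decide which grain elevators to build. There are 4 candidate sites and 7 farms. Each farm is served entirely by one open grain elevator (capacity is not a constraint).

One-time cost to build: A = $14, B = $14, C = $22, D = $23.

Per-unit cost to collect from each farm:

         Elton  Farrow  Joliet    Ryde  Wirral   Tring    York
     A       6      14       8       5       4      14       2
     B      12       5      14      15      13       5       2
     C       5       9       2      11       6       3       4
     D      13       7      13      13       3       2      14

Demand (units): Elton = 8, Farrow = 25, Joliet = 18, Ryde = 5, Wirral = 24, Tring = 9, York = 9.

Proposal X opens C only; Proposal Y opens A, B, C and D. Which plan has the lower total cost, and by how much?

Proposal Y is cheaper by 178.

Proposal X: {C}: Elton→C 5·8=40, Farrow→C 9·25=225, Joliet→C 2·18=36, Ryde→C 11·5=55, Wirral→C 6·24=144, Tring→C 3·9=27, York→C 4·9=36. Service 563; fixed 22; total 585.
Proposal Y: {A, B, C, D}: Elton→C 5·8=40, Farrow→B 5·25=125, Joliet→C 2·18=36, Ryde→A 5·5=25, Wirral→D 3·24=72, Tring→D 2·9=18, York→A 2·9=18. Service 334; fixed 73; total 407.
Difference: |585 − 407| = 178.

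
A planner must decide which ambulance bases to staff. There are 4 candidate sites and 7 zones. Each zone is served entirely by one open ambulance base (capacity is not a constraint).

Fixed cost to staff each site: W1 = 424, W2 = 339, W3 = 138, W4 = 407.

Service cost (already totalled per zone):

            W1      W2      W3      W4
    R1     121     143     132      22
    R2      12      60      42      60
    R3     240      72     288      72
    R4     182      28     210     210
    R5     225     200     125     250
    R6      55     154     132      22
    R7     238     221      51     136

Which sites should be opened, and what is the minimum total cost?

Open W2 and W3; minimum total cost 1059.

For any fixed open set, each zone goes to its cheapest open site; total = fixed + service.
{W2, W3}: R1→W3 132, R2→W3 42, R3→W2 72, R4→W2 28, R5→W3 125, R6→W3 132, R7→W3 51. Service 582; fixed 477; total 1059.
{W3, W4}: service 544 + fixed 545 = 1089
{W3}: R1→W3 132, R2→W3 42, R3→W3 288, R4→W3 210, R5→W3 125, R6→W3 132, R7→W3 51. Service 980; fixed 138; total 1118.
{W1, W2, W3, W4}: service 332 + fixed 1308 = 1640
No other subset beats 1059.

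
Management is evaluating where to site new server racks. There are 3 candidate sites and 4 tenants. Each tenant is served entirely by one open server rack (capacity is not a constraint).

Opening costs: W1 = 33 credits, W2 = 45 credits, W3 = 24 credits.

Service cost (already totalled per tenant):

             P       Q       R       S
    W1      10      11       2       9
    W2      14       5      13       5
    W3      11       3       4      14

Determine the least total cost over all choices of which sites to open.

For any fixed open set, each tenant goes to its cheapest open site; total = fixed + service.
{W3}: P→W3 11, Q→W3 3, R→W3 4, S→W3 14. Service 32; fixed 24; total 56.
{W1}: service 32 + fixed 33 = 65
{W1, W3}: service 24 + fixed 57 = 81
{W1, W2, W3}: service 20 + fixed 102 = 122
No other subset beats 56.

Minimum total cost: 56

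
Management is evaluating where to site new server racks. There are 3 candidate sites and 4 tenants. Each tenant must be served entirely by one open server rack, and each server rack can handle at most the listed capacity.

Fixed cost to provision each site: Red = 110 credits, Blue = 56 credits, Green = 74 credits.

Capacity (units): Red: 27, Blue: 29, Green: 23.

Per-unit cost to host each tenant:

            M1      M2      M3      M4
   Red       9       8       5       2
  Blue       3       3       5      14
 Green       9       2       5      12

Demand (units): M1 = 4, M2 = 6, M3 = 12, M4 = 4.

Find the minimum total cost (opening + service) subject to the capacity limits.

Minimum total cost: 202

Open {Blue}: M1→Blue 3·4=12, M2→Blue 3·6=18, M3→Blue 5·12=60, M4→Blue 14·4=56.
Loads: Blue carries 26/29. Service 146; fixed 56; total 202.
Next best feasible plan costs 262.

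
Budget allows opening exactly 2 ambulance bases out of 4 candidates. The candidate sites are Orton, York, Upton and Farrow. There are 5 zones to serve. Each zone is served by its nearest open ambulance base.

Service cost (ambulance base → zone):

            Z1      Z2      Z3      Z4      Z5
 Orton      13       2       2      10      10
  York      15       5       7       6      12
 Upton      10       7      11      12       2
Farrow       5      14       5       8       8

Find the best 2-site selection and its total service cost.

Choose Orton and Farrow; total service cost 25.

With exactly 2 open, each zone uses its cheapest among the chosen.
{Orton, Farrow}: Z1→Farrow 5, Z2→Orton 2, Z3→Orton 2, Z4→Farrow 8, Z5→Farrow 8. Service cost 25.
{Orton, Upton}: service cost 26
{Upton, Farrow}: service cost 27
Among all 6 size-2 choices, {Orton, Farrow} is lowest.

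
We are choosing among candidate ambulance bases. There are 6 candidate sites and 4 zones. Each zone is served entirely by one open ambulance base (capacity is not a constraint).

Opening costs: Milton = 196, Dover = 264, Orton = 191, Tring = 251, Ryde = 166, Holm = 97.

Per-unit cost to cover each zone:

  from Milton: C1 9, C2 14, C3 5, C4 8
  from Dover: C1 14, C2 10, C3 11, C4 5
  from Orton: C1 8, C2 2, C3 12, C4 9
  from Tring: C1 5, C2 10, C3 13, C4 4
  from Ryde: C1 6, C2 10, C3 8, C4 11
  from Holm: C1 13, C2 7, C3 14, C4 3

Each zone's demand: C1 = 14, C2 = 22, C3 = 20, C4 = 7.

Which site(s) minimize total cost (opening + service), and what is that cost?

Open Orton only; minimum total cost 650.

For any fixed open set, each zone goes to its cheapest open site; total = fixed + service.
{Orton}: C1→Orton 8·14=112, C2→Orton 2·22=44, C3→Orton 12·20=240, C4→Orton 9·7=63. Service 459; fixed 191; total 650.
{Ryde, Holm}: C1→Ryde 6·14=84, C2→Holm 7·22=154, C3→Ryde 8·20=160, C4→Holm 3·7=21. Service 419; fixed 263; total 682.
{Milton, Holm}: C1→Milton 9·14=126, C2→Holm 7·22=154, C3→Milton 5·20=100, C4→Holm 3·7=21. Service 401; fixed 293; total 694.
{Milton, Dover, Orton, Tring, Ryde, Holm}: service 235 + fixed 1165 = 1400
No other subset beats 650.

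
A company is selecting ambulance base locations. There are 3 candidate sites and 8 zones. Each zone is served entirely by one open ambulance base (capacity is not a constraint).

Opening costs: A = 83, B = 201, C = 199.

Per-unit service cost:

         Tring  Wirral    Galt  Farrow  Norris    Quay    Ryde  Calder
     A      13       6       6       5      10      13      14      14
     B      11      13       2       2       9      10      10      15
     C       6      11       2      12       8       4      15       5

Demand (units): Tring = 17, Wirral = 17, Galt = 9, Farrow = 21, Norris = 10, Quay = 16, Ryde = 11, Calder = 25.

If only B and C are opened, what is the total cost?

Total cost: 1128

Each zone is assigned to its cheapest site among the open ones.
{B, C}: Tring→C 6·17=102, Wirral→C 11·17=187, Galt→B 2·9=18, Farrow→B 2·21=42, Norris→C 8·10=80, Quay→C 4·16=64, Ryde→B 10·11=110, Calder→C 5·25=125. Service 728; fixed 400; total 1128.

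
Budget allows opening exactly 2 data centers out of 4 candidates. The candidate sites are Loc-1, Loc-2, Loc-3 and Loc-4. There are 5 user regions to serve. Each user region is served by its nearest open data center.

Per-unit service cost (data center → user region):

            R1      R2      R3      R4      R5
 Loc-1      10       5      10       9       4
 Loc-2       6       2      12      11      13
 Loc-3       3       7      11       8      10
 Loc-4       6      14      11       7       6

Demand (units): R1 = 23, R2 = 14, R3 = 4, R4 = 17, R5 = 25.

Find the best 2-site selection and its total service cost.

With exactly 2 open, each user region uses its cheapest among the chosen.
{Loc-1, Loc-3}: R1→Loc-3 3·23=69, R2→Loc-1 5·14=70, R3→Loc-1 10·4=40, R4→Loc-3 8·17=136, R5→Loc-1 4·25=100. Service cost 415.
{Loc-1, Loc-2}: service cost 459
{Loc-1, Loc-4}: service cost 467
Among all 6 size-2 choices, {Loc-1, Loc-3} is lowest.

Choose Loc-1 and Loc-3; total service cost 415.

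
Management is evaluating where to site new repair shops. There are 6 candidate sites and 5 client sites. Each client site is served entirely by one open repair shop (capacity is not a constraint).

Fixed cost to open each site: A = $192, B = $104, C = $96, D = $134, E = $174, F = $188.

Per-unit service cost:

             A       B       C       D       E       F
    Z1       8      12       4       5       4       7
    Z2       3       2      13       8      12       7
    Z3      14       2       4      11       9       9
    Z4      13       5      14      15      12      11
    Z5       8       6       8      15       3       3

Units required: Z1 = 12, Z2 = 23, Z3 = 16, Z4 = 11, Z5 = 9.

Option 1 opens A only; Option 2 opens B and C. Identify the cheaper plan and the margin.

Option 1: {A}: Z1→A 8·12=96, Z2→A 3·23=69, Z3→A 14·16=224, Z4→A 13·11=143, Z5→A 8·9=72. Service 604; fixed 192; total 796.
Option 2: {B, C}: Z1→C 4·12=48, Z2→B 2·23=46, Z3→B 2·16=32, Z4→B 5·11=55, Z5→B 6·9=54. Service 235; fixed 200; total 435.
Difference: |796 − 435| = 361.

Option 2 is cheaper by 361.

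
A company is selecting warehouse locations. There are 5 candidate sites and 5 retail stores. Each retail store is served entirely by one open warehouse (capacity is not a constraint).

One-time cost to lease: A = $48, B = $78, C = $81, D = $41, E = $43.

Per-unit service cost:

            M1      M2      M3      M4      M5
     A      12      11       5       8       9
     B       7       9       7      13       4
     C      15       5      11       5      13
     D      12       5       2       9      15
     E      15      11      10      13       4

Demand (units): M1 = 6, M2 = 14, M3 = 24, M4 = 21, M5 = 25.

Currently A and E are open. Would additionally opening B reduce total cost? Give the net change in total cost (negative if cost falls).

Current service cost with {A, E}: 614.
Adding B: each retail store re-picks its cheapest; new service cost 556, saving 58.
Extra fixed cost: 78. Net change = 78 − 58 = 20.
(Totals: 705 → 725.)

No — net change +20 (cost rises by 20).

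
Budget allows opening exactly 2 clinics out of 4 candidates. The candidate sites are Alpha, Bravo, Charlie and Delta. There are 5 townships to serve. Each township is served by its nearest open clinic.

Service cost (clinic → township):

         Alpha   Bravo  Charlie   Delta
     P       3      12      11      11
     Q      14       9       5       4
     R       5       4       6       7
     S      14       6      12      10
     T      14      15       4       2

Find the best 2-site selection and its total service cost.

Choose Alpha and Delta; total service cost 24.

With exactly 2 open, each township uses its cheapest among the chosen.
{Alpha, Delta}: P→Alpha 3, Q→Delta 4, R→Alpha 5, S→Delta 10, T→Delta 2. Service cost 24.
{Bravo, Delta}: service cost 27
{Alpha, Charlie}: service cost 29
Among all 6 size-2 choices, {Alpha, Delta} is lowest.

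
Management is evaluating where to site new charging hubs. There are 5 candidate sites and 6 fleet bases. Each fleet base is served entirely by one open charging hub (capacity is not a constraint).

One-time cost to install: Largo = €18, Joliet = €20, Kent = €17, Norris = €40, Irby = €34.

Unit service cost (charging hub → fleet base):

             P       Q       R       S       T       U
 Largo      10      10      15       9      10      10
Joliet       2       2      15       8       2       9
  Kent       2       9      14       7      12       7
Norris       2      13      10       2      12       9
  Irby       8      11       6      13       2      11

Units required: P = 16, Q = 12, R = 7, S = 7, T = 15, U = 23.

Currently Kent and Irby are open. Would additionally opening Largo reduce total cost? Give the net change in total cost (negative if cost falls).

No — net change +18 (cost rises by 18).

Current service cost with {Kent, Irby}: 422.
Adding Largo: each fleet base re-picks its cheapest; new service cost 422, saving 0.
Extra fixed cost: 18. Net change = 18 − 0 = 18.
(Totals: 473 → 491.)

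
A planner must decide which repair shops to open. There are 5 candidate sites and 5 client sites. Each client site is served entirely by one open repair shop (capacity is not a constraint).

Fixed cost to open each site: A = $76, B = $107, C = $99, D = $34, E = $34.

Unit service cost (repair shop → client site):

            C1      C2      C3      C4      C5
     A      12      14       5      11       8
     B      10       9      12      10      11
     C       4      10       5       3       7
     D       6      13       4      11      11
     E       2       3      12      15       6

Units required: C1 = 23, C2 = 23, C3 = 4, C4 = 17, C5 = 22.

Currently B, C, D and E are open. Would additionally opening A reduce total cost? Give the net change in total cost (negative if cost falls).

No — net change +76 (cost rises by 76).

Current service cost with {B, C, D, E}: 314.
Adding A: each client site re-picks its cheapest; new service cost 314, saving 0.
Extra fixed cost: 76. Net change = 76 − 0 = 76.
(Totals: 588 → 664.)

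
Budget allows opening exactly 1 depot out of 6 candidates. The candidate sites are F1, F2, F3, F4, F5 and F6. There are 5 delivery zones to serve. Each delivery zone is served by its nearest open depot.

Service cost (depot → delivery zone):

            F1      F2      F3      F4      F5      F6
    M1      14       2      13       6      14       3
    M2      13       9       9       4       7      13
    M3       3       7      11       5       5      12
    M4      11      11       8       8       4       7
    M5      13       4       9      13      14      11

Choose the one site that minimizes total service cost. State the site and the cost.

With exactly 1 open, each delivery zone uses its cheapest among the chosen.
{F2}: M1→F2 2, M2→F2 9, M3→F2 7, M4→F2 11, M5→F2 4. Service cost 33.
{F4}: service cost 36
{F5}: service cost 44
Among all 6 size-1 choices, {F2} is lowest.

Choose F2 only; total service cost 33.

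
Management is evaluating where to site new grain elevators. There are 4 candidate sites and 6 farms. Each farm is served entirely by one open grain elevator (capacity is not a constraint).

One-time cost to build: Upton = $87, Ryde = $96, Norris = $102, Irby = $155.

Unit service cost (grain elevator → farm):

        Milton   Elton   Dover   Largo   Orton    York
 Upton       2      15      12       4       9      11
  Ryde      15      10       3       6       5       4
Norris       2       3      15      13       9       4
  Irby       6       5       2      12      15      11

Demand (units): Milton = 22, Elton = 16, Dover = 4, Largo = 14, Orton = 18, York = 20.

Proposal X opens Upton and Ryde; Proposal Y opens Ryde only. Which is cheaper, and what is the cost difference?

Proposal X is cheaper by 227.

Proposal X: {Upton, Ryde}: Milton→Upton 2·22=44, Elton→Ryde 10·16=160, Dover→Ryde 3·4=12, Largo→Upton 4·14=56, Orton→Ryde 5·18=90, York→Ryde 4·20=80. Service 442; fixed 183; total 625.
Proposal Y: {Ryde}: Milton→Ryde 15·22=330, Elton→Ryde 10·16=160, Dover→Ryde 3·4=12, Largo→Ryde 6·14=84, Orton→Ryde 5·18=90, York→Ryde 4·20=80. Service 756; fixed 96; total 852.
Difference: |625 − 852| = 227.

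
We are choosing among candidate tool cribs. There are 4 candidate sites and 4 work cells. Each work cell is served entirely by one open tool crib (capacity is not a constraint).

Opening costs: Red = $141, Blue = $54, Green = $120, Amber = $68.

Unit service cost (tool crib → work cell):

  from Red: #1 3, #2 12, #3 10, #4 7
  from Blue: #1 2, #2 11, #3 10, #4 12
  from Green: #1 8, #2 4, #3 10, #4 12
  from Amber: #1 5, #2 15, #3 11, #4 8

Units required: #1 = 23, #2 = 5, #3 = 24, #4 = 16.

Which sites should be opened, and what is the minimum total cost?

For any fixed open set, each work cell goes to its cheapest open site; total = fixed + service.
{Blue}: #1→Blue 2·23=46, #2→Blue 11·5=55, #3→Blue 10·24=240, #4→Blue 12·16=192. Service 533; fixed 54; total 587.
{Blue, Amber}: #1→Blue 2·23=46, #2→Blue 11·5=55, #3→Blue 10·24=240, #4→Amber 8·16=128. Service 469; fixed 122; total 591.
{Red}: service 481 + fixed 141 = 622
{Red, Blue, Green, Amber}: service 418 + fixed 383 = 801
No other subset beats 587.

Open Blue only; minimum total cost 587.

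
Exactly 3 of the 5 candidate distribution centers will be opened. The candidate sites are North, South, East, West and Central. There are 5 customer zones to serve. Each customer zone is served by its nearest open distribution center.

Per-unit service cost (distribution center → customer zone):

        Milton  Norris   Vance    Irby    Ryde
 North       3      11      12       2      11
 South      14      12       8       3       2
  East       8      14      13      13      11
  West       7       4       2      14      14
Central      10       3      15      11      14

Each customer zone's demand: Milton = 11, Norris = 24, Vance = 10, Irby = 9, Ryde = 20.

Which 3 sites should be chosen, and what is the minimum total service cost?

Choose North, South and West; total service cost 207.

With exactly 3 open, each customer zone uses its cheapest among the chosen.
{North, South, West}: Milton→North 3·11=33, Norris→West 4·24=96, Vance→West 2·10=20, Irby→North 2·9=18, Ryde→South 2·20=40. Service cost 207.
{South, West, Central}: service cost 236
{North, South, Central}: service cost 243
Among all 10 size-3 choices, {North, South, West} is lowest.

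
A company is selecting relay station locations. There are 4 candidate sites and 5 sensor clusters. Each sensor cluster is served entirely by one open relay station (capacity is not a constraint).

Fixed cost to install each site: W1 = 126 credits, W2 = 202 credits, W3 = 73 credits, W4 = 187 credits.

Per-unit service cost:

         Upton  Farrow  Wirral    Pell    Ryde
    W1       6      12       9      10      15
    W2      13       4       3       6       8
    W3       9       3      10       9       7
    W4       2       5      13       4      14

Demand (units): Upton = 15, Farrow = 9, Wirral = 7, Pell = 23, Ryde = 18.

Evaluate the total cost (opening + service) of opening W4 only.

Each sensor cluster is assigned to its cheapest site among the open ones.
{W4}: Upton→W4 2·15=30, Farrow→W4 5·9=45, Wirral→W4 13·7=91, Pell→W4 4·23=92, Ryde→W4 14·18=252. Service 510; fixed 187; total 697.

Total cost: 697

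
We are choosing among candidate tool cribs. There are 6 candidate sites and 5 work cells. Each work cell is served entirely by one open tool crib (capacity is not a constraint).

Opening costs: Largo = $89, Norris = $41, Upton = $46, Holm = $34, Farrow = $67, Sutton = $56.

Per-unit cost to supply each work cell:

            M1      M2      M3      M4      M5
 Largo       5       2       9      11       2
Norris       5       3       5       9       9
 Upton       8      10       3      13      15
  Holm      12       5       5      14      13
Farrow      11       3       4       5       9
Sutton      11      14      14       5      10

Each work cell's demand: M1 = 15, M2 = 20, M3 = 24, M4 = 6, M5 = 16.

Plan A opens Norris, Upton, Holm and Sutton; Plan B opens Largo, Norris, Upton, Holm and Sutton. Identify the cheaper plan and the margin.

Plan A: {Norris, Upton, Holm, Sutton}: M1→Norris 5·15=75, M2→Norris 3·20=60, M3→Upton 3·24=72, M4→Sutton 5·6=30, M5→Norris 9·16=144. Service 381; fixed 177; total 558.
Plan B: {Largo, Norris, Upton, Holm, Sutton}: M1→Largo 5·15=75, M2→Largo 2·20=40, M3→Upton 3·24=72, M4→Sutton 5·6=30, M5→Largo 2·16=32. Service 249; fixed 266; total 515.
Difference: |558 − 515| = 43.

Plan B is cheaper by 43.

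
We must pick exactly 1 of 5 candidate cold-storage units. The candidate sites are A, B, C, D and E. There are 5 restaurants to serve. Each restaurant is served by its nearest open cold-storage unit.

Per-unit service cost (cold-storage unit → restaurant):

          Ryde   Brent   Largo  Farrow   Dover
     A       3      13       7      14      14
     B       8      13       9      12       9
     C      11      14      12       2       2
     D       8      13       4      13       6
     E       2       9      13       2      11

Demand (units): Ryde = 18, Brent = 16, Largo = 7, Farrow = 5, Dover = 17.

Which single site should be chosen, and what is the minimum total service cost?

Choose E only; total service cost 468.

With exactly 1 open, each restaurant uses its cheapest among the chosen.
{E}: Ryde→E 2·18=36, Brent→E 9·16=144, Largo→E 13·7=91, Farrow→E 2·5=10, Dover→E 11·17=187. Service cost 468.
{D}: service cost 547
{C}: service cost 550
Among all 5 size-1 choices, {E} is lowest.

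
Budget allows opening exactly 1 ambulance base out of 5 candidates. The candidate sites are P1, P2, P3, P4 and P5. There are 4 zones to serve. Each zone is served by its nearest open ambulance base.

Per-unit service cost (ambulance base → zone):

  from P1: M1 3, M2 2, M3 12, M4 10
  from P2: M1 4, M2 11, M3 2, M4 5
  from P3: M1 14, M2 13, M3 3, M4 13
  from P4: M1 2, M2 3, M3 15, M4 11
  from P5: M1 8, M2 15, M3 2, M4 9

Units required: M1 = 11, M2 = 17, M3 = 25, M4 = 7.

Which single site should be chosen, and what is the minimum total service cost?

Choose P2 only; total service cost 316.

With exactly 1 open, each zone uses its cheapest among the chosen.
{P2}: M1→P2 4·11=44, M2→P2 11·17=187, M3→P2 2·25=50, M4→P2 5·7=35. Service cost 316.
{P1}: service cost 437
{P5}: service cost 456
Among all 5 size-1 choices, {P2} is lowest.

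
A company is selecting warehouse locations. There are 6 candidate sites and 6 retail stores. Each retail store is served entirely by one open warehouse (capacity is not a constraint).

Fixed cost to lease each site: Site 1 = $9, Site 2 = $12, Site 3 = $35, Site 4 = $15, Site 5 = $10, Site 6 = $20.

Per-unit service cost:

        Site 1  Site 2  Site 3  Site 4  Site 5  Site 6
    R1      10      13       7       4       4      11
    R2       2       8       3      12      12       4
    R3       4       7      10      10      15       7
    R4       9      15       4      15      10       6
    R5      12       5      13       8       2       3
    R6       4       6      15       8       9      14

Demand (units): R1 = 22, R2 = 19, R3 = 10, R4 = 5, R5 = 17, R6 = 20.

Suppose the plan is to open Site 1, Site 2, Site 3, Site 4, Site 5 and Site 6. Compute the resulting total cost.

Total cost: 401

Each retail store is assigned to its cheapest site among the open ones.
{Site 1, Site 2, Site 3, Site 4, Site 5, Site 6}: R1→Site 4 4·22=88, R2→Site 1 2·19=38, R3→Site 1 4·10=40, R4→Site 3 4·5=20, R5→Site 5 2·17=34, R6→Site 1 4·20=80. Service 300; fixed 101; total 401.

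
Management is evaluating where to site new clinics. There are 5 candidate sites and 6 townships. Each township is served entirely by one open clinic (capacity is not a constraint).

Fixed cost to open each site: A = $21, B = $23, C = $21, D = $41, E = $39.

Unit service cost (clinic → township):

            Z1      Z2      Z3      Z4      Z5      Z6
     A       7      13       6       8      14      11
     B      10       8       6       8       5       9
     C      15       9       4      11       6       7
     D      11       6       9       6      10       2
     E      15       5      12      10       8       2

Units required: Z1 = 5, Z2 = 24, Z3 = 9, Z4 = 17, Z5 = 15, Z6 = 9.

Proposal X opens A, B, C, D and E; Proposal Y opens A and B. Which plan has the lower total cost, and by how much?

Proposal X is cheaper by 86.

Proposal X: {A, B, C, D, E}: Z1→A 7·5=35, Z2→E 5·24=120, Z3→C 4·9=36, Z4→D 6·17=102, Z5→B 5·15=75, Z6→D 2·9=18. Service 386; fixed 145; total 531.
Proposal Y: {A, B}: Z1→A 7·5=35, Z2→B 8·24=192, Z3→A 6·9=54, Z4→A 8·17=136, Z5→B 5·15=75, Z6→B 9·9=81. Service 573; fixed 44; total 617.
Difference: |531 − 617| = 86.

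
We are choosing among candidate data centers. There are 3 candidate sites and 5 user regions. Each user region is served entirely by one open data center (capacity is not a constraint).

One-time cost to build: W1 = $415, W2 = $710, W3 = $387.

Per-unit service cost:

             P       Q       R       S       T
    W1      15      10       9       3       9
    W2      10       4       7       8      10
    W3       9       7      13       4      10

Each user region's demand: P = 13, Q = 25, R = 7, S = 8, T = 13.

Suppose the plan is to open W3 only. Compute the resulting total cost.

Total cost: 932

Each user region is assigned to its cheapest site among the open ones.
{W3}: P→W3 9·13=117, Q→W3 7·25=175, R→W3 13·7=91, S→W3 4·8=32, T→W3 10·13=130. Service 545; fixed 387; total 932.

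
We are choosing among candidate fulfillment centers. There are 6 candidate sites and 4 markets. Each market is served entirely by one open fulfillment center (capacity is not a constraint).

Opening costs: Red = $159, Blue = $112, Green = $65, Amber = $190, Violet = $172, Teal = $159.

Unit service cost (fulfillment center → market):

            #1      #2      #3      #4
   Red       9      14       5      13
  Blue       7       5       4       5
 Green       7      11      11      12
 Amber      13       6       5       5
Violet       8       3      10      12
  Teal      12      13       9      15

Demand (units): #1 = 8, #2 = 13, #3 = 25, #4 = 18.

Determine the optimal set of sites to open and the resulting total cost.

For any fixed open set, each market goes to its cheapest open site; total = fixed + service.
{Blue}: #1→Blue 7·8=56, #2→Blue 5·13=65, #3→Blue 4·25=100, #4→Blue 5·18=90. Service 311; fixed 112; total 423.
{Blue, Green}: service 311 + fixed 177 = 488
{Blue, Violet}: service 285 + fixed 284 = 569
{Red, Blue, Green, Amber, Violet, Teal}: #1→Blue 7·8=56, #2→Violet 3·13=39, #3→Blue 4·25=100, #4→Blue 5·18=90. Service 285; fixed 857; total 1142.
No other subset beats 423.

Open Blue only; minimum total cost 423.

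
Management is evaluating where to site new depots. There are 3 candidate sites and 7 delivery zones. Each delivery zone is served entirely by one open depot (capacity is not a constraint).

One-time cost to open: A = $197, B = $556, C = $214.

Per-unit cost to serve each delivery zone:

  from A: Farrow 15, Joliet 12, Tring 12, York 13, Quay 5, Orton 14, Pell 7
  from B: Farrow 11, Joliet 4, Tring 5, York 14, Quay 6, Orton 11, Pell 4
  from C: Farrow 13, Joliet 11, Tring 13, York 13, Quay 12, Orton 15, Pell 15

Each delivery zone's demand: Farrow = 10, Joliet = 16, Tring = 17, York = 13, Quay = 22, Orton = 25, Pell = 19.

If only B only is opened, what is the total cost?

Total cost: 1480

Each delivery zone is assigned to its cheapest site among the open ones.
{B}: Farrow→B 11·10=110, Joliet→B 4·16=64, Tring→B 5·17=85, York→B 14·13=182, Quay→B 6·22=132, Orton→B 11·25=275, Pell→B 4·19=76. Service 924; fixed 556; total 1480.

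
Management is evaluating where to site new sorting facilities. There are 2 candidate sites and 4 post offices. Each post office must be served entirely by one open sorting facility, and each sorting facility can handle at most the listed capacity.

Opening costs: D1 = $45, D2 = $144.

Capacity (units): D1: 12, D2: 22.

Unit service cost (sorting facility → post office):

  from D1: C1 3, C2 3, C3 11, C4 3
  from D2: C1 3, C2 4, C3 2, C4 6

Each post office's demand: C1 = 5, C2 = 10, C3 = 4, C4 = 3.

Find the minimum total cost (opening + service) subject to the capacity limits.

Minimum total cost: 225

Open {D2}: C1→D2 3·5=15, C2→D2 4·10=40, C3→D2 2·4=8, C4→D2 6·3=18.
Loads: D2 carries 22/22. Service 81; fixed 144; total 225.
Next best feasible plan costs 260.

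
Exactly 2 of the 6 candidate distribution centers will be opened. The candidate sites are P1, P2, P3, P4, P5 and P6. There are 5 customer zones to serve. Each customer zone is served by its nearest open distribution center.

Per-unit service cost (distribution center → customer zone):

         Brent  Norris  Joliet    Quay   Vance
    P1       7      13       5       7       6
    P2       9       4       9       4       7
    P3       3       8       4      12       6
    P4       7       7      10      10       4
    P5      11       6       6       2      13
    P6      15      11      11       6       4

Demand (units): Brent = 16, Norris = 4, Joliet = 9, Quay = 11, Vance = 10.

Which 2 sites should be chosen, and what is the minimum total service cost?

With exactly 2 open, each customer zone uses its cheapest among the chosen.
{P3, P5}: Brent→P3 3·16=48, Norris→P5 6·4=24, Joliet→P3 4·9=36, Quay→P5 2·11=22, Vance→P3 6·10=60. Service cost 190.
{P2, P3}: service cost 204
{P3, P6}: service cost 222
Among all 15 size-2 choices, {P3, P5} is lowest.

Choose P3 and P5; total service cost 190.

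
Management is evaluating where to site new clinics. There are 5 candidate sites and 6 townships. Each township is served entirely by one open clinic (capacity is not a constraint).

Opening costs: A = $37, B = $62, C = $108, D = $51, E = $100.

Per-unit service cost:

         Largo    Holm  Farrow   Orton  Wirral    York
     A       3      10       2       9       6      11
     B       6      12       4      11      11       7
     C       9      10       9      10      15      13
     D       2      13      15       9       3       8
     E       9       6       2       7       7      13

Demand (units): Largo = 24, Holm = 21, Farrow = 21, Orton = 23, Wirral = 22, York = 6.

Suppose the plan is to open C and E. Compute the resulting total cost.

Total cost: 985

Each township is assigned to its cheapest site among the open ones.
{C, E}: Largo→C 9·24=216, Holm→E 6·21=126, Farrow→E 2·21=42, Orton→E 7·23=161, Wirral→E 7·22=154, York→C 13·6=78. Service 777; fixed 208; total 985.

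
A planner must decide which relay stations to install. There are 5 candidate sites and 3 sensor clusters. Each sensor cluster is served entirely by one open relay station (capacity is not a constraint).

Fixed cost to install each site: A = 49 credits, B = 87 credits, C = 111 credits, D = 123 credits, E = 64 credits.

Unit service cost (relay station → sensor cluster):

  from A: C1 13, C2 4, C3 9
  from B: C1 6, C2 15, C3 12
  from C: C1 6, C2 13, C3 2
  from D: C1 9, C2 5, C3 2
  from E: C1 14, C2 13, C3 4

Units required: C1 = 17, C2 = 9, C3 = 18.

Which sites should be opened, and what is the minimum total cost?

Open A and C; minimum total cost 334.

For any fixed open set, each sensor cluster goes to its cheapest open site; total = fixed + service.
{A, C}: C1→C 6·17=102, C2→A 4·9=36, C3→C 2·18=36. Service 174; fixed 160; total 334.
{D}: C1→D 9·17=153, C2→D 5·9=45, C3→D 2·18=36. Service 234; fixed 123; total 357.
{C}: C1→C 6·17=102, C2→C 13·9=117, C3→C 2·18=36. Service 255; fixed 111; total 366.
{A, B, C, D, E}: C1→B 6·17=102, C2→A 4·9=36, C3→C 2·18=36. Service 174; fixed 434; total 608.
No other subset beats 334.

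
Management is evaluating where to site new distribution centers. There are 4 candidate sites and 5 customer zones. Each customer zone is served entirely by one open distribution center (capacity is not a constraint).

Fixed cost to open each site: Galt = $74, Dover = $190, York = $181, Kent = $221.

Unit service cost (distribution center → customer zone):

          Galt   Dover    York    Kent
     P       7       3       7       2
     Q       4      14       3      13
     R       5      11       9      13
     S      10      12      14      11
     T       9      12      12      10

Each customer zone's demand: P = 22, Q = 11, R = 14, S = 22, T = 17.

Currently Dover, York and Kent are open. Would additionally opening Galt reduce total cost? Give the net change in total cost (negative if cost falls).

Yes — net change −21 (cost falls by 21).

Current service cost with {Dover, York, Kent}: 615.
Adding Galt: each customer zone re-picks its cheapest; new service cost 520, saving 95.
Extra fixed cost: 74. Net change = 74 − 95 = -21.
(Totals: 1207 → 1186.)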